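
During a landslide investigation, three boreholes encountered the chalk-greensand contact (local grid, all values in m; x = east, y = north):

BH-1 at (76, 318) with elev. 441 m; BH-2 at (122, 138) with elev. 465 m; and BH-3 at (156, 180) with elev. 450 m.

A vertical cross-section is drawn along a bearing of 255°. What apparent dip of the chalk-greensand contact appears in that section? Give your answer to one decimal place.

14.1°

Let the plane be z = a·x + b·y + c.
BH-2−BH-1: 46a − 180b = 24;  BH-3−BH-1: 80a − 138b = 9.
Solving gives a = −0.21013, b = −0.18703.
Unit vector along 255° is (sin 255°, cos 255°) = (-0.9659, -0.2588).
Slope in that direction = a·(-0.9659) + b·(-0.2588) = 0.25138.
Apparent dip = arctan|0.25138| = 14.1° (true dip is 15.7°, so apparent ≤ true as expected).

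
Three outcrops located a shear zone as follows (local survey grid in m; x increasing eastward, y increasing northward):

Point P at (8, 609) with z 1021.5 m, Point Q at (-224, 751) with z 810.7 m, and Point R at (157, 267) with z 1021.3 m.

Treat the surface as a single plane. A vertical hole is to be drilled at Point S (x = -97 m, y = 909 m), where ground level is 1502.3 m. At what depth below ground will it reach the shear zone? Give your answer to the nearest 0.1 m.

Let the plane be z = a·x + b·y + c.
Point Q−Point P: −232a + 142b = −210.8;  Point R−Point P: 149a − 342b = −0.2.
Solving gives a = 1.23951, b = 0.54060.
Then c = 1021.5 − a·8 − b·609 = 682.36.
At (-97, 909): z_contact = −120.23 + 491.41 + 682.36 = 1053.53 m.
Depth below ground = 1502.3 − 1053.53 = 448.8 m.

448.8 m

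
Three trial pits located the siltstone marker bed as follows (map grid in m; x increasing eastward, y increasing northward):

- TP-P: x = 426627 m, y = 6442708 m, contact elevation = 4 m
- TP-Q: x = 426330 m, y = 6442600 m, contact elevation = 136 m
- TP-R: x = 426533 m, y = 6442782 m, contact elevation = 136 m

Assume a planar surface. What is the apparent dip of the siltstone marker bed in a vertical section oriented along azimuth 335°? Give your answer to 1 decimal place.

Let the plane be z = a·x + b·y + c.
TP-Q−TP-P: −297a − 108b = 132;  TP-R−TP-P: −94a + 74b = 132.
Solving gives a = −0.74771, b = 0.83399.
Unit vector along 335° is (sin 335°, cos 335°) = (-0.4226, 0.9063).
Slope in that direction = a·(-0.4226) + b·(0.9063) = 1.07185.
Apparent dip = arctan|1.07185| = 47.0° (true dip is 48.2°, so apparent ≤ true as expected).

47.0°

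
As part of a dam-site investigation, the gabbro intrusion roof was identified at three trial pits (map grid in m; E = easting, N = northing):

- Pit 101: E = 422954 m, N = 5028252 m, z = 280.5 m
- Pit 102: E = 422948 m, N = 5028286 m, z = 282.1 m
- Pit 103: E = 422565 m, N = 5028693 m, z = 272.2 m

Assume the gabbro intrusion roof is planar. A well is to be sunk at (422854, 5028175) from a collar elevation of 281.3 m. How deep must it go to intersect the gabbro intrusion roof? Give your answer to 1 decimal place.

15.0 m

Let the plane be z = a·E + b·N + c.
Pit 102−Pit 101: −6a + 34b = 1.6;  Pit 103−Pit 101: −389a + 441b = −8.3.
Solving gives a = 0.093364839, b = 0.063534972.
Then c = 280.5 − a·422954 − b·5028252 = −358678.38.
At (422854, 5028175): z_contact = 39479.70 + 319464.96 − 358678.38 = 266.27 m.
Depth below ground = 281.3 − 266.27 = 15.0 m.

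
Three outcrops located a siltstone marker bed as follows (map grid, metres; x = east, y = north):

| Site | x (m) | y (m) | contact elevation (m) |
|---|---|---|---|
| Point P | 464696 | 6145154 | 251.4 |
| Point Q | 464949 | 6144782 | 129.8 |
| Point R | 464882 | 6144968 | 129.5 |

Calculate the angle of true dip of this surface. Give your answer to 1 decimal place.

47.5°

Two edge vectors: Point P→Point Q = (253, -372, -121.6), Point P→Point R = (186, -186, -121.9).
Normal n = (Point P→Point Q) × (Point P→Point R) = (22729.2, 8223.1, 22134).
So ∂z/∂x = −n_x/n_z = −1.02689 and ∂z/∂y = −n_y/n_z = −0.37151.
Gradient magnitude |∇z| = √(a² + b²) = √(1.05450 + 0.13802) = 1.09203.
True dip = arctan(1.09203) = 47.5°, dipping toward ENE (azimuth ≈ 070°).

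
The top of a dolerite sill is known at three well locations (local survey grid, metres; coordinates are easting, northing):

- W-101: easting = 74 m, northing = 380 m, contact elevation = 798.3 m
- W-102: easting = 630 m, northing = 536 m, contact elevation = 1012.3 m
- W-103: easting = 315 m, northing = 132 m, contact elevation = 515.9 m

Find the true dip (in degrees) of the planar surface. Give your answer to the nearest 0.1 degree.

50.0°

Let the plane be z = a·easting + b·northing + c.
W-102−W-101: 556a + 156b = 214;  W-103−W-101: 241a − 248b = −282.4.
Solving gives a = 0.05139, b = 1.18865.
Gradient magnitude |∇z| = √(a² + b²) = √(0.00264 + 1.41288) = 1.18976.
True dip = arctan(1.18976) = 50.0°, dipping toward S (azimuth ≈ 182°).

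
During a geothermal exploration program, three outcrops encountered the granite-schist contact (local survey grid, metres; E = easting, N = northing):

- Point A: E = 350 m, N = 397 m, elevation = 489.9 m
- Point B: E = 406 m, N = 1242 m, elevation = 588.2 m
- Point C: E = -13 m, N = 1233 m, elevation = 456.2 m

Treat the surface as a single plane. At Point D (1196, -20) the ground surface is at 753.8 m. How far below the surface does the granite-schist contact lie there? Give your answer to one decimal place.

39.0 m

Two edge vectors: Point A→Point B = (56, 845, 98.3), Point A→Point C = (-363, 836, -33.7).
Normal n = (Point A→Point B) × (Point A→Point C) = (-110655.3, -33795.7, 353551).
So ∂z/∂E = −n_x/n_z = 0.312983 and ∂z/∂N = −n_y/n_z = 0.095589.
Intercept c from Point A: 489.9 − 109.54 − 37.95 = 342.41.
At (1196, -20): z_contact = 374.33 − 1.91 + 342.41 = 714.82 m.
Depth below ground = 753.8 − 714.82 = 39.0 m.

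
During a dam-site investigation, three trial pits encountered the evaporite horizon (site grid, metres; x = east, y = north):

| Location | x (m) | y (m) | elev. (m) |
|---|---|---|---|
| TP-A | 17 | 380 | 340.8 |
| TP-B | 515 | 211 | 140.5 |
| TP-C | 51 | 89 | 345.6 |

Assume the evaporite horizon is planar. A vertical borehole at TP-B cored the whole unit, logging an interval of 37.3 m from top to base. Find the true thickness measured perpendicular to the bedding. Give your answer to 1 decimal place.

Two edge vectors: TP-A→TP-B = (498, -169, -200.3), TP-A→TP-C = (34, -291, 4.8).
Normal n = (TP-A→TP-B) × (TP-A→TP-C) = (-59098.5, -9200.6, -139172).
So ∂z/∂x = −n_x/n_z = −0.42464 and ∂z/∂y = −n_y/n_z = −0.06611.
|∇z| = √(a²+b²) = 0.42976, so dip δ = arctan(0.42976) = 23.26°.
True thickness = vertical thickness × cos δ = 37.3 × cos 23.26° = 34.3 m.

34.3 m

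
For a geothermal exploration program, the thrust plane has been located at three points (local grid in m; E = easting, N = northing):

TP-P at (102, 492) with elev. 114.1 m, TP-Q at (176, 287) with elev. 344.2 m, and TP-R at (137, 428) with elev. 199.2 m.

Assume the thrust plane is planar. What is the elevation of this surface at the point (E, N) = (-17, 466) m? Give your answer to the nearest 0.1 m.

Two edge vectors: TP-P→TP-Q = (74, -205, 230.1), TP-P→TP-R = (35, -64, 85.1).
Normal n = (TP-P→TP-Q) × (TP-P→TP-R) = (-2719.1, 1756.1, 2439).
So ∂z/∂E = −n_x/n_z = 1.11484 and ∂z/∂N = −n_y/n_z = −0.72001.
Intercept c from TP-P: 114.1 − 113.71 + 354.24 = 354.63.
At (-17, 466): z = −19.0 − 335.5 + 354.63 = 0.2 m.

0.2 m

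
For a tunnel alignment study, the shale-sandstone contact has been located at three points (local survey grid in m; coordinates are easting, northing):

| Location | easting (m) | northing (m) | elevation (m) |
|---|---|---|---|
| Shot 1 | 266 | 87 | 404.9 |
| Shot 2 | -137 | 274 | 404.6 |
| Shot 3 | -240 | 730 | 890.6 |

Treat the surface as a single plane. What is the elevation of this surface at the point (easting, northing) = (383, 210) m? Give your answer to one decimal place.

Two edge vectors: Shot 1→Shot 2 = (-403, 187, -0.3), Shot 1→Shot 3 = (-506, 643, 485.7).
Normal n = (Shot 1→Shot 2) × (Shot 1→Shot 3) = (91018.8, 195888.9, -164507).
So ∂z/∂easting = −n_x/n_z = 0.55328 and ∂z/∂northing = −n_y/n_z = 1.19076.
Intercept c from Shot 1: 404.9 − 147.17 − 103.60 = 154.13.
At (383, 210): z = 211.9 + 250.1 + 154.13 = 616.1 m.

616.1 m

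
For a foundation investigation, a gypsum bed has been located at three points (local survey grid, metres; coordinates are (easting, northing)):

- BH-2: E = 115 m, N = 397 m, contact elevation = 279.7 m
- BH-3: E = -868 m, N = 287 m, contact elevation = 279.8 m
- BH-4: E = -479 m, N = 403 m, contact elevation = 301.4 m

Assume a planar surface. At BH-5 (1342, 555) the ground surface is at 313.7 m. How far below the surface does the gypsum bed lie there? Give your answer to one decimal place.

Two edge vectors: BH-2→BH-3 = (-983, -110, 0.1), BH-2→BH-4 = (-594, 6, 21.7).
Normal n = (BH-2→BH-3) × (BH-2→BH-4) = (-2387.6, 21271.7, -71238).
So ∂z/∂E = −n_x/n_z = −0.033516 and ∂z/∂N = −n_y/n_z = 0.298600.
Intercept c from BH-2: 279.7 + 3.85 − 118.54 = 165.01.
At (1342, 555): z_contact = −44.98 + 165.72 + 165.01 = 285.75 m.
Depth below ground = 313.7 − 285.75 = 27.9 m.

27.9 m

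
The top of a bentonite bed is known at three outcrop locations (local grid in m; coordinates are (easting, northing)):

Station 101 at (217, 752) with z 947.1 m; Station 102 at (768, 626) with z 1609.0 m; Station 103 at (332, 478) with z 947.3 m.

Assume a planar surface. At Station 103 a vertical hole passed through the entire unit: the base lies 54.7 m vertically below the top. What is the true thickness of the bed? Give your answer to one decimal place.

Let the plane be z = a·E + b·N + c.
Station 102−Station 101: 551a − 126b = 661.9;  Station 103−Station 101: 115a − 274b = 0.2.
Solving gives a = 1.32862, b = 0.55690.
|∇z| = √(a²+b²) = 1.44062, so dip δ = arctan(1.44062) = 55.23°.
True thickness = vertical thickness × cos δ = 54.7 × cos 55.23° = 31.2 m.

31.2 m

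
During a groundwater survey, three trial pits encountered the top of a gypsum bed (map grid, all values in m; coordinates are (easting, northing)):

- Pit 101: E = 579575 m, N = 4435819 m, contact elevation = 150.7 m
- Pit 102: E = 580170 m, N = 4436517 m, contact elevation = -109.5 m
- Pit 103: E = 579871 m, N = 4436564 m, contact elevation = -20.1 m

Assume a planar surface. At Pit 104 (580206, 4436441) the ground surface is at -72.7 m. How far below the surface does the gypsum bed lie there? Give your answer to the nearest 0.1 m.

Let the plane be z = a·E + b·N + c.
Pit 102−Pit 101: 595a + 698b = −260.2;  Pit 103−Pit 101: 296a + 745b = −170.8.
Solving gives a = −0.315340119, b = −0.103972248.
Then c = 150.7 − a·579575 − b·4435819 = 644116.02.
At (580206, 4436441): z_contact = −182962.23 − 461266.74 + 644116.02 = -112.95 m.
Depth below ground = -72.7 − (-112.95) = 40.3 m.

40.3 m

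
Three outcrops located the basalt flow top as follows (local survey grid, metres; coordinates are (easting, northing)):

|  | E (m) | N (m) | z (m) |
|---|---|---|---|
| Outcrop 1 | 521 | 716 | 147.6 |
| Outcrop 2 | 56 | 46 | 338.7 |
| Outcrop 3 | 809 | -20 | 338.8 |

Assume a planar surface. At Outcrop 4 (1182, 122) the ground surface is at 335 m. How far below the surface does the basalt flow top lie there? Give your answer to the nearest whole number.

43 m

Let the plane be z = a·E + b·N + c.
Outcrop 2−Outcrop 1: −465a − 670b = 191.1;  Outcrop 3−Outcrop 1: 288a − 736b = 191.2.
Solving gives a = −0.02344, b = −0.26896.
Then c = 147.6 − a·521 − b·716 = 352.38.
At (1182, 122): z_contact = −27.7 − 32.8 + 352.38 = 291.9 m.
Depth below ground = 335 − 291.9 = 43 m.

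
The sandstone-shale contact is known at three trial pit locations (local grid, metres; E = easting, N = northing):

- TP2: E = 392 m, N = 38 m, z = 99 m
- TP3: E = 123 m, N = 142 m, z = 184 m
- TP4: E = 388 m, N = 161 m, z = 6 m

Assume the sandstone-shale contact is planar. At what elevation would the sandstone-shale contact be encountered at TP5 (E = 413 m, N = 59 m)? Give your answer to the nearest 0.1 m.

Let the plane be z = a·E + b·N + c.
TP3−TP2: −269a + 104b = 85;  TP4−TP2: −4a + 123b = −93.
Solving gives a = −0.61605, b = −0.77613.
Then c = 99 − a·392 − b·38 = 369.98.
At (413, 59): z = −254.4 − 45.8 + 369.98 = 69.8 m.

69.8 m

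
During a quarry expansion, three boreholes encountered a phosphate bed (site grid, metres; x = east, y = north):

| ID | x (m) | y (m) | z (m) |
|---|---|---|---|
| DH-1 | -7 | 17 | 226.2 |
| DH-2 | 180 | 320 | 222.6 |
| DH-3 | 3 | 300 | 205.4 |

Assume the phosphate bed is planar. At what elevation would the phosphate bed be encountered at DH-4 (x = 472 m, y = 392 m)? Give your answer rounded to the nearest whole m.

248 m

Two edge vectors: DH-1→DH-2 = (187, 303, -3.6), DH-1→DH-3 = (10, 283, -20.8).
Normal n = (DH-1→DH-2) × (DH-1→DH-3) = (-5283.6, 3853.6, 49891).
So ∂z/∂x = −n_x/n_z = 0.10590 and ∂z/∂y = −n_y/n_z = −0.07724.
Intercept c from DH-1: 226.2 + 0.74 + 1.31 = 228.25.
At (472, 392): z = 50.0 − 30.3 + 228.25 = 248.0 m.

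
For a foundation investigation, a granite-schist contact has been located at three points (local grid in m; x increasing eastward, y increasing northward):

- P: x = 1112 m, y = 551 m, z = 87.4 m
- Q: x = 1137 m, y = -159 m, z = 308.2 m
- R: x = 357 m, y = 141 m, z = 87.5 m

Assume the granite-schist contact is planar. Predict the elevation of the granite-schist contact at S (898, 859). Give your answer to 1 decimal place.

Let the plane be z = a·x + b·y + c.
Q−P: 25a − 710b = 220.8;  R−P: −755a − 410b = 0.1.
Solving gives a = 0.165581, b = −0.305156.
Then c = 87.4 − a·1112 − b·551 = 71.41.
At (898, 859): z = 148.7 − 262.1 + 71.41 = -42.0 m.

-42.0 m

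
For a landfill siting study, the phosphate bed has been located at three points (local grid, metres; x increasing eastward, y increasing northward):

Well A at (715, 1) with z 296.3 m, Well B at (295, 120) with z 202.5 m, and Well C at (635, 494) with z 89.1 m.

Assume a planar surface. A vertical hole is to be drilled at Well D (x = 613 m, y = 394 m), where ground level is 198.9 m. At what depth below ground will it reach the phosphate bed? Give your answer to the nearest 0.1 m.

Two edge vectors: Well A→Well B = (-420, 119, -93.8), Well A→Well C = (-80, 493, -207.2).
Normal n = (Well A→Well B) × (Well A→Well C) = (21586.6, -79520, -197540).
So ∂z/∂x = −n_x/n_z = 0.10928 and ∂z/∂y = −n_y/n_z = −0.40255.
Intercept c from Well A: 296.3 − 78.13 + 0.40 = 218.57.
At (613, 394): z_contact = 66.99 − 158.61 + 218.57 = 126.95 m.
Depth below ground = 198.9 − 126.95 = 71.9 m.

71.9 m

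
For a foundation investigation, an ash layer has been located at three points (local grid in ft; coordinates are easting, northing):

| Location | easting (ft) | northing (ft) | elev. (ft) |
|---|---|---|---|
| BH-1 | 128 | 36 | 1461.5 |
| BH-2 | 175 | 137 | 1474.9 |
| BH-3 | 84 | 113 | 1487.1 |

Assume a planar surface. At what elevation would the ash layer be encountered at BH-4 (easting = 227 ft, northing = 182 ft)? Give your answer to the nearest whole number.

Two edge vectors: BH-1→BH-2 = (47, 101, 13.4), BH-1→BH-3 = (-44, 77, 25.6).
Normal n = (BH-1→BH-2) × (BH-1→BH-3) = (1553.8, -1792.8, 8063).
So ∂z/∂easting = −n_x/n_z = −0.19271 and ∂z/∂northing = −n_y/n_z = 0.22235.
Intercept c from BH-1: 1461.5 + 24.67 − 8.00 = 1478.16.
At (227, 182): z = −43.7 + 40.5 + 1478.16 = 1474.9 ft.

1475 ft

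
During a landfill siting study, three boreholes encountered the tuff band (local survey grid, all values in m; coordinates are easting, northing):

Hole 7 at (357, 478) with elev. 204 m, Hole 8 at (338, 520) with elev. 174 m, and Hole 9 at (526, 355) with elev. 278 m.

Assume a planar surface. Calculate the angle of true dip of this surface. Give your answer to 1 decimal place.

Two edge vectors: Hole 7→Hole 8 = (-19, 42, -30), Hole 7→Hole 9 = (169, -123, 74).
Normal n = (Hole 7→Hole 8) × (Hole 7→Hole 9) = (-582, -3664, -4761).
So ∂z/∂easting = −n_x/n_z = −0.12224 and ∂z/∂northing = −n_y/n_z = −0.76959.
Gradient magnitude |∇z| = √(a² + b²) = √(0.01494 + 0.59226) = 0.77923.
True dip = arctan(0.77923) = 37.9°, dipping toward N (azimuth ≈ 009°).

37.9°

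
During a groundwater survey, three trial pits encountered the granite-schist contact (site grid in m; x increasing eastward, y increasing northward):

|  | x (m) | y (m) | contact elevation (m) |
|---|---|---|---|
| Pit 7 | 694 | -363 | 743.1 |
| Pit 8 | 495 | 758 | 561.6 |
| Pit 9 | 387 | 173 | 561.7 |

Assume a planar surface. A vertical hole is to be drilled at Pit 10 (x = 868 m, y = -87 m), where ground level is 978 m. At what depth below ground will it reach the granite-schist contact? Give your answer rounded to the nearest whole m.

Two edge vectors: Pit 7→Pit 8 = (-199, 1121, -181.5), Pit 7→Pit 9 = (-307, 536, -181.4).
Normal n = (Pit 7→Pit 8) × (Pit 7→Pit 9) = (-106065.4, 19621.9, 237483).
So ∂z/∂x = −n_x/n_z = 0.44662 and ∂z/∂y = −n_y/n_z = −0.08262.
Intercept c from Pit 7: 743.1 − 309.96 − 29.99 = 403.15.
At (868, -87): z_contact = 387.7 + 7.2 + 403.15 = 798.0 m.
Depth below ground = 978 − 798.0 = 180 m.

180 m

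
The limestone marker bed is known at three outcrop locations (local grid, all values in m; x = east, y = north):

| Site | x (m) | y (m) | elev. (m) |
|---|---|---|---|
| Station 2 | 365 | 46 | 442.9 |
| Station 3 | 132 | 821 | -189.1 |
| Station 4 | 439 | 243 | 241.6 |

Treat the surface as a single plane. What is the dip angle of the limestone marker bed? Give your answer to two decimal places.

43.75°

Let the plane be z = a·x + b·y + c.
Station 3−Station 2: −233a + 775b = −632;  Station 4−Station 2: 74a + 197b = −201.3.
Solving gives a = −0.30512, b = −0.90722.
Gradient magnitude |∇z| = √(a² + b²) = √(0.09310 + 0.82304) = 0.95715.
True dip = arctan(0.95715) = 43.75°, dipping toward NNE (azimuth ≈ 019°).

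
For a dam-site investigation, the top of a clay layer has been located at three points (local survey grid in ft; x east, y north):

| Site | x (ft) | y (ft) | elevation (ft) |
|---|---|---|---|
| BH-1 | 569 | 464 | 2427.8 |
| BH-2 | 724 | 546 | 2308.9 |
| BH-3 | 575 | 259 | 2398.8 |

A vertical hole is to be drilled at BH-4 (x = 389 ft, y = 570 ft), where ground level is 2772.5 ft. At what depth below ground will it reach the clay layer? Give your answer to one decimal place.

Two edge vectors: BH-1→BH-2 = (155, 82, -118.9), BH-1→BH-3 = (6, -205, -29).
Normal n = (BH-1→BH-2) × (BH-1→BH-3) = (-26752.5, 3781.6, -32267).
So ∂z/∂x = −n_x/n_z = −0.82910 and ∂z/∂y = −n_y/n_z = 0.11720.
Intercept c from BH-1: 2427.8 + 471.76 − 54.38 = 2845.18.
At (389, 570): z_contact = −322.52 + 66.80 + 2845.18 = 2589.46 ft.
Depth below ground = 2772.5 − 2589.46 = 183.0 ft.

183.0 ft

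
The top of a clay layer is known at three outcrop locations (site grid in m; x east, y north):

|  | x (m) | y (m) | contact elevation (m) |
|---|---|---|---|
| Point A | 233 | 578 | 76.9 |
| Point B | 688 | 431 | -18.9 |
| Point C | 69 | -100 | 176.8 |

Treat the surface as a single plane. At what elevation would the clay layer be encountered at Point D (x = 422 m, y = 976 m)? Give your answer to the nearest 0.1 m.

Two edge vectors: Point A→Point B = (455, -147, -95.8), Point A→Point C = (-164, -678, 99.9).
Normal n = (Point A→Point B) × (Point A→Point C) = (-79637.7, -29743.3, -332598).
So ∂z/∂x = −n_x/n_z = −0.23944 and ∂z/∂y = −n_y/n_z = −0.08943.
Intercept c from Point A: 76.9 + 55.79 + 51.69 = 184.38.
At (422, 976): z = −101.0 − 87.3 + 184.38 = -3.9 m.

-3.9 m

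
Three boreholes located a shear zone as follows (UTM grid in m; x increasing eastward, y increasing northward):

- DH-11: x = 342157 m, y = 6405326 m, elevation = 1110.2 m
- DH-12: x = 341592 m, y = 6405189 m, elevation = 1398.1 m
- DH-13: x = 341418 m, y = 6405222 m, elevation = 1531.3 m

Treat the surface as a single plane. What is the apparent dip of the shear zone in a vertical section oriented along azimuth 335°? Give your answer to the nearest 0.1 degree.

Let the plane be z = a·x + b·y + c.
DH-12−DH-11: −565a − 137b = 287.9;  DH-13−DH-11: −739a − 104b = 421.1.
Solving gives a = −0.65318, b = 0.59232.
Unit vector along 335° is (sin 335°, cos 335°) = (-0.4226, 0.9063).
Slope in that direction = a·(-0.4226) + b·(0.9063) = 0.81287.
Apparent dip = arctan|0.81287| = 39.1° (true dip is 41.4°, so apparent ≤ true as expected).

39.1°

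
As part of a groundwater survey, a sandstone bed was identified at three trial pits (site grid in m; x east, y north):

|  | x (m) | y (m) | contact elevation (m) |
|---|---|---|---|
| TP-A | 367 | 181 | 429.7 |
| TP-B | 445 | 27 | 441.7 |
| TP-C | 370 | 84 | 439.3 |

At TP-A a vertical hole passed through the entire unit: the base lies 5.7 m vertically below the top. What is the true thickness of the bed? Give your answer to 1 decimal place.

5.7 m

Let the plane be z = a·x + b·y + c.
TP-B−TP-A: 78a − 154b = 12;  TP-C−TP-A: 3a − 97b = 9.6.
Solving gives a = −0.04426, b = −0.10034.
|∇z| = √(a²+b²) = 0.10966, so dip δ = arctan(0.10966) = 6.26°.
True thickness = vertical thickness × cos δ = 5.7 × cos 6.26° = 5.7 m.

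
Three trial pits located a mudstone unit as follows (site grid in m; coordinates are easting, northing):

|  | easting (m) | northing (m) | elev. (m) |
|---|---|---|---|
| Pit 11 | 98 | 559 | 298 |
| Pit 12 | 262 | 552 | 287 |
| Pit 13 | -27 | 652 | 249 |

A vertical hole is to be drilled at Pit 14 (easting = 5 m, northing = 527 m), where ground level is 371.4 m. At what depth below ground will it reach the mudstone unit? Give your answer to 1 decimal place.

Two edge vectors: Pit 11→Pit 12 = (164, -7, -11), Pit 11→Pit 13 = (-125, 93, -49).
Normal n = (Pit 11→Pit 12) × (Pit 11→Pit 13) = (1366, 9411, 14377).
So ∂z/∂easting = −n_x/n_z = −0.09501 and ∂z/∂northing = −n_y/n_z = −0.65459.
Intercept c from Pit 11: 298 + 9.31 + 365.91 = 673.23.
At (5, 527): z_contact = −0.48 − 344.97 + 673.23 = 327.78 m.
Depth below ground = 371.4 − 327.78 = 43.6 m.

43.6 m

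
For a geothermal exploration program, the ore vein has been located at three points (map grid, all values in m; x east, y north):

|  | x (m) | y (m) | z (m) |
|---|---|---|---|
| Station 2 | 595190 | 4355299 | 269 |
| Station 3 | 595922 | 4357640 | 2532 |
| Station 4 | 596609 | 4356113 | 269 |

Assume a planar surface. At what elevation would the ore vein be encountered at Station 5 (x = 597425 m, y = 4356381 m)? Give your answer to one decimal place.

33.3 m

Let the plane be z = a·x + b·y + c.
Station 3−Station 2: 732a + 2341b = 2263;  Station 4−Station 2: 1419a + 814b = 0.
Solving gives a = −0.675737730, b = 1.177975232.
Then c = 269 − a·595190 − b·4355299 = −4727973.01.
At (597425, 4356381): z = −403702.6 + 5131708.9 − 4727973.01 = 33.3 m.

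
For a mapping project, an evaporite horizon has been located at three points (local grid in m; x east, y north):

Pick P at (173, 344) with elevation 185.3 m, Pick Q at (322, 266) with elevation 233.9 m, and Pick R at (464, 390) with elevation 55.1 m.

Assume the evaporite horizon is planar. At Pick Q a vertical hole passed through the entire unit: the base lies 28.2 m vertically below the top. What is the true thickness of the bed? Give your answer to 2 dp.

18.36 m

Two edge vectors: Pick P→Pick Q = (149, -78, 48.6), Pick P→Pick R = (291, 46, -130.2).
Normal n = (Pick P→Pick Q) × (Pick P→Pick R) = (7920, 33542.4, 29552).
So ∂z/∂x = −n_x/n_z = −0.26800 and ∂z/∂y = −n_y/n_z = −1.13503.
|∇z| = √(a²+b²) = 1.16624, so dip δ = arctan(1.16624) = 49.39°.
True thickness = vertical thickness × cos δ = 28.2 × cos 49.39° = 18.36 m.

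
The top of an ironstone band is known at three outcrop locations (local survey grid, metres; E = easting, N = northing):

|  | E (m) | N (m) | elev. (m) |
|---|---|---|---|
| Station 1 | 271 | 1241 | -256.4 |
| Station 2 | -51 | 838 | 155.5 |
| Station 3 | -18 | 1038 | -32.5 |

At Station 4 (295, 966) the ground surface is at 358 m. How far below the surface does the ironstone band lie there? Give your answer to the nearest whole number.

365 m

Two edge vectors: Station 1→Station 2 = (-322, -403, 411.9), Station 1→Station 3 = (-289, -203, 223.9).
Normal n = (Station 1→Station 2) × (Station 1→Station 3) = (-6616, -46943.3, -51101).
So ∂z/∂E = −n_x/n_z = −0.12947 and ∂z/∂N = −n_y/n_z = −0.91864.
Intercept c from Station 1: -256.4 + 35.09 + 1140.03 = 918.72.
At (295, 966): z_contact = −38.2 − 887.4 + 918.72 = -6.9 m.
Depth below ground = 358 − (-6.9) = 365 m.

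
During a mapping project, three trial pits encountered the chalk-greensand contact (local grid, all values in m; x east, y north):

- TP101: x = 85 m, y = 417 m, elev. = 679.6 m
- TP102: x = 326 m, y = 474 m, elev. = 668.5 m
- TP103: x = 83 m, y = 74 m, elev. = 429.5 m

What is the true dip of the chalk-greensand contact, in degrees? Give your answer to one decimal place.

Two edge vectors: TP101→TP102 = (241, 57, -11.1), TP101→TP103 = (-2, -343, -250.1).
Normal n = (TP101→TP102) × (TP101→TP103) = (-18063, 60296.3, -82549).
So ∂z/∂x = −n_x/n_z = −0.21882 and ∂z/∂y = −n_y/n_z = 0.73043.
Gradient magnitude |∇z| = √(a² + b²) = √(0.04788 + 0.53353) = 0.76250.
True dip = arctan(0.76250) = 37.3°, dipping toward SSE (azimuth ≈ 163°).

37.3°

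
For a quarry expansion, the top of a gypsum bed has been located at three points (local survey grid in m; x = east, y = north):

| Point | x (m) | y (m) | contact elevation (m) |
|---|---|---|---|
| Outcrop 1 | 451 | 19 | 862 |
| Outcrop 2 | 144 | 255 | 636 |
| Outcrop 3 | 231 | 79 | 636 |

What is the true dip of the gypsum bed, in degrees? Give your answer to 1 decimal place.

Two edge vectors: Outcrop 1→Outcrop 2 = (-307, 236, -226), Outcrop 1→Outcrop 3 = (-220, 60, -226).
Normal n = (Outcrop 1→Outcrop 2) × (Outcrop 1→Outcrop 3) = (-39776, -19662, 33500).
So ∂z/∂x = −n_x/n_z = 1.18734 and ∂z/∂y = −n_y/n_z = 0.58693.
Gradient magnitude |∇z| = √(a² + b²) = √(1.40978 + 0.34448) = 1.32449.
True dip = arctan(1.32449) = 52.9°, dipping toward WSW (azimuth ≈ 244°).

52.9°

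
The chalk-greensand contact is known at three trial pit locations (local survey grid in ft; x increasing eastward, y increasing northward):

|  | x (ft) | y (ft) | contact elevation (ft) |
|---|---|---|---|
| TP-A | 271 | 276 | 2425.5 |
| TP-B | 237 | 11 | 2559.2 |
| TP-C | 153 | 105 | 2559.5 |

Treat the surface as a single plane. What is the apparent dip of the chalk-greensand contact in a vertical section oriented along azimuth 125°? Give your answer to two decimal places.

8.76°

Two edge vectors: TP-A→TP-B = (-34, -265, 133.7), TP-A→TP-C = (-118, -171, 134).
Normal n = (TP-A→TP-B) × (TP-A→TP-C) = (-12647.3, -11220.6, -25456).
So ∂z/∂x = −n_x/n_z = −0.49683 and ∂z/∂y = −n_y/n_z = −0.44078.
Unit vector along 125° is (sin 125°, cos 125°) = (0.8192, -0.5736).
Slope in that direction = a·(0.8192) + b·(-0.5736) = −0.15416.
Apparent dip = arctan|0.15416| = 8.76° (true dip is 33.6°, so apparent ≤ true as expected).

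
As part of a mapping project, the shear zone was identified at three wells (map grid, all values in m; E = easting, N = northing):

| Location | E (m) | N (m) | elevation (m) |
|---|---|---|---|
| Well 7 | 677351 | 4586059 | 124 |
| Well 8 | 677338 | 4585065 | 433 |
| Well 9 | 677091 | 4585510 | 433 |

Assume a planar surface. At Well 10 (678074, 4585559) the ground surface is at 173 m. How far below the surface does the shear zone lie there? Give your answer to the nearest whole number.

Two edge vectors: Well 7→Well 8 = (-13, -994, 309), Well 7→Well 9 = (-260, -549, 309).
Normal n = (Well 7→Well 8) × (Well 7→Well 9) = (-137505, -76323, -251303).
So ∂z/∂E = −n_x/n_z = −0.54716816 and ∂z/∂N = −n_y/n_z = −0.30370907.
Intercept c from Well 7: 124 + 370624.90 + 1392827.71 = 1763576.61.
At (678074, 4585559): z_contact = −371020.5 − 1392675.9 + 1763576.61 = -119.7 m.
Depth below ground = 173 − (-119.7) = 293 m.

293 m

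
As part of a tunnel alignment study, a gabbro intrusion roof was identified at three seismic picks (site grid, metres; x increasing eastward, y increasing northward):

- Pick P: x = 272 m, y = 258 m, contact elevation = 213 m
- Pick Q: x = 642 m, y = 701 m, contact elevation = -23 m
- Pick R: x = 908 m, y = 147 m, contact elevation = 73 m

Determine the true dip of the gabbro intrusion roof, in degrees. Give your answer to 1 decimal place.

Let the plane be z = a·x + b·y + c.
Pick Q−Pick P: 370a + 443b = −236;  Pick R−Pick P: 636a − 111b = −140.
Solving gives a = −0.27327, b = −0.30449.
Gradient magnitude |∇z| = √(a² + b²) = √(0.07468 + 0.09272) = 0.40914.
True dip = arctan(0.40914) = 22.3°, dipping toward NE (azimuth ≈ 042°).

22.3°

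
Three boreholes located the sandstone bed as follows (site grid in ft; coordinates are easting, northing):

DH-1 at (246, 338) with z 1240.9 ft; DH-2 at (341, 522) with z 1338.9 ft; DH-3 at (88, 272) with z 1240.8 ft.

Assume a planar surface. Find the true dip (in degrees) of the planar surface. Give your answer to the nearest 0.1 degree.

36.3°

Two edge vectors: DH-1→DH-2 = (95, 184, 98), DH-1→DH-3 = (-158, -66, -0.1).
Normal n = (DH-1→DH-2) × (DH-1→DH-3) = (6449.6, -15474.5, 22802).
So ∂z/∂easting = −n_x/n_z = −0.28285 and ∂z/∂northing = −n_y/n_z = 0.67865.
Gradient magnitude |∇z| = √(a² + b²) = √(0.08001 + 0.46056) = 0.73523.
True dip = arctan(0.73523) = 36.3°, dipping toward SSE (azimuth ≈ 157°).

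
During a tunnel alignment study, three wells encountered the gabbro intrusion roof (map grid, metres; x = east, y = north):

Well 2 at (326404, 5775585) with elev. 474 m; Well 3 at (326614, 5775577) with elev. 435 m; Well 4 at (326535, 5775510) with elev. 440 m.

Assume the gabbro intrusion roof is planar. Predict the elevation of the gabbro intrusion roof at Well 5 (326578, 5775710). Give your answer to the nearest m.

460 m

Two edge vectors: Well 2→Well 3 = (210, -8, -39), Well 2→Well 4 = (131, -75, -34).
Normal n = (Well 2→Well 3) × (Well 2→Well 4) = (-2653, 2031, -14702).
So ∂z/∂x = −n_x/n_z = −0.18045164 and ∂z/∂y = −n_y/n_z = 0.13814447.
Intercept c from Well 2: 474 + 58900.14 − 797865.13 = −738490.99.
At (326578, 5775710): z = −58931.5 + 797882.4 − 738490.99 = 459.9 m.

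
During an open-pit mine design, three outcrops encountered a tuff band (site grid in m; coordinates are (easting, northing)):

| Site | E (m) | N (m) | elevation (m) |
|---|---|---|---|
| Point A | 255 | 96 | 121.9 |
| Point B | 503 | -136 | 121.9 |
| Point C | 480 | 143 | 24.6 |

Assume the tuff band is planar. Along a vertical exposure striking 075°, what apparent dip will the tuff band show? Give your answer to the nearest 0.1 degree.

Let the plane be z = a·E + b·N + c.
Point B−Point A: 248a − 232b = 0;  Point C−Point A: 225a + 47b = −97.3.
Solving gives a = −0.35351, b = −0.37789.
Unit vector along 075° is (sin 75°, cos 75°) = (0.9659, 0.2588).
Slope in that direction = a·(0.9659) + b·(0.2588) = −0.43927.
Apparent dip = arctan|0.43927| = 23.7° (true dip is 27.4°, so apparent ≤ true as expected).

23.7°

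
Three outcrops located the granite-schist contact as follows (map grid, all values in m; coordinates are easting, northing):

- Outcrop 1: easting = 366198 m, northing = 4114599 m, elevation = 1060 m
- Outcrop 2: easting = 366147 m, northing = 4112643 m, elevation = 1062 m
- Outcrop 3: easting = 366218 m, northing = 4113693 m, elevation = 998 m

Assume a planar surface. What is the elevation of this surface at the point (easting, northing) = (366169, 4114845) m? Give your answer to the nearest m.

1111 m

Let the plane be z = a·easting + b·northing + c.
Outcrop 2−Outcrop 1: −51a − 1956b = 2;  Outcrop 3−Outcrop 1: 20a − 906b = −62.
Solving gives a = −1.44251459, b = 0.03658908.
Then c = 1060 − a·366198 − b·4114599 = 378756.56.
At (366169, 4114845): z = −528204.1 + 150558.4 + 378756.56 = 1110.8 m.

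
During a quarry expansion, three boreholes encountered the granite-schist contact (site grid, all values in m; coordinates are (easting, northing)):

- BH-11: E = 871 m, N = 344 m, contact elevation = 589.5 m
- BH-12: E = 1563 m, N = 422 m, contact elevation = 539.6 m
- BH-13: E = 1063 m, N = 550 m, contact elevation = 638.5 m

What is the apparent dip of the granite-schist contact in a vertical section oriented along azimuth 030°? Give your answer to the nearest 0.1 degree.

Two edge vectors: BH-11→BH-12 = (692, 78, -49.9), BH-11→BH-13 = (192, 206, 49).
Normal n = (BH-11→BH-12) × (BH-11→BH-13) = (14101.4, -43488.8, 127576).
So ∂z/∂E = −n_x/n_z = −0.11053 and ∂z/∂N = −n_y/n_z = 0.34089.
Unit vector along 030° is (sin 30°, cos 30°) = (0.5000, 0.8660).
Slope in that direction = a·(0.5000) + b·(0.8660) = 0.23995.
Apparent dip = arctan|0.23995| = 13.5° (true dip is 19.7°, so apparent ≤ true as expected).

13.5°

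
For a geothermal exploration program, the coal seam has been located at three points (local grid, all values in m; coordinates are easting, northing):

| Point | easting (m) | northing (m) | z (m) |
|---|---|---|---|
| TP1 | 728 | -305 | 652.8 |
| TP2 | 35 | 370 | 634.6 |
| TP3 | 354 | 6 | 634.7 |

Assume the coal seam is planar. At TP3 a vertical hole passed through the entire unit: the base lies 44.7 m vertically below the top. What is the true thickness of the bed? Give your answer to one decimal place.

43.5 m

Let the plane be z = a·easting + b·northing + c.
TP2−TP1: −693a + 675b = −18.2;  TP3−TP1: −374a + 311b = −18.1.
Solving gives a = 0.17757, b = 0.15535.
|∇z| = √(a²+b²) = 0.23594, so dip δ = arctan(0.23594) = 13.28°.
True thickness = vertical thickness × cos δ = 44.7 × cos 13.28° = 43.5 m.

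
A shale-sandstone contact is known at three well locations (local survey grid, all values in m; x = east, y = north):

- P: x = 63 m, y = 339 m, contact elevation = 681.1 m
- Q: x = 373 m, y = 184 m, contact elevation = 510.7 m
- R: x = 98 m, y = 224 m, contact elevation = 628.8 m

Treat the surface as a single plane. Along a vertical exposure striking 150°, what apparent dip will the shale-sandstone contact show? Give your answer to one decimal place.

Two edge vectors: P→Q = (310, -155, -170.4), P→R = (35, -115, -52.3).
Normal n = (P→Q) × (P→R) = (-11489.5, 10249, -30225).
So ∂z/∂x = −n_x/n_z = −0.38013 and ∂z/∂y = −n_y/n_z = 0.33909.
Unit vector along 150° is (sin 150°, cos 150°) = (0.5000, -0.8660).
Slope in that direction = a·(0.5000) + b·(-0.8660) = −0.48373.
Apparent dip = arctan|0.48373| = 25.8° (true dip is 27.0°, so apparent ≤ true as expected).

25.8°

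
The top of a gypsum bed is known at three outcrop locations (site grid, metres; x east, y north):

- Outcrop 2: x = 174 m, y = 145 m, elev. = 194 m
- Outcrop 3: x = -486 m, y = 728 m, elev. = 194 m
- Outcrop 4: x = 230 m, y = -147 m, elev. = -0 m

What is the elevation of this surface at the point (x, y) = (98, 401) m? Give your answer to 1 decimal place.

345.1 m

Two edge vectors: Outcrop 2→Outcrop 3 = (-660, 583, 0), Outcrop 2→Outcrop 4 = (56, -292, -194).
Normal n = (Outcrop 2→Outcrop 3) × (Outcrop 2→Outcrop 4) = (-113102, -128040, 160072).
So ∂z/∂x = −n_x/n_z = 0.70657 and ∂z/∂y = −n_y/n_z = 0.79989.
Intercept c from Outcrop 2: 194 − 122.94 − 115.98 = −44.93.
At (98, 401): z = 69.2 + 320.8 − 44.93 = 345.1 m.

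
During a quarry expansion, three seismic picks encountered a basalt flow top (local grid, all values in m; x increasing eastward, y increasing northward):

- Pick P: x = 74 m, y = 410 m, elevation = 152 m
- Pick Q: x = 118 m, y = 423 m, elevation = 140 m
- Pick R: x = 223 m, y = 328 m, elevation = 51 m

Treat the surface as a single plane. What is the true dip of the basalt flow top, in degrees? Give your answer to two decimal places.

32.34°

Two edge vectors: Pick P→Pick Q = (44, 13, -12), Pick P→Pick R = (149, -82, -101).
Normal n = (Pick P→Pick Q) × (Pick P→Pick R) = (-2297, 2656, -5545).
So ∂z/∂x = −n_x/n_z = −0.41425 and ∂z/∂y = −n_y/n_z = 0.47899.
Gradient magnitude |∇z| = √(a² + b²) = √(0.17160 + 0.22943) = 0.63327.
True dip = arctan(0.63327) = 32.34°, dipping toward SE (azimuth ≈ 139°).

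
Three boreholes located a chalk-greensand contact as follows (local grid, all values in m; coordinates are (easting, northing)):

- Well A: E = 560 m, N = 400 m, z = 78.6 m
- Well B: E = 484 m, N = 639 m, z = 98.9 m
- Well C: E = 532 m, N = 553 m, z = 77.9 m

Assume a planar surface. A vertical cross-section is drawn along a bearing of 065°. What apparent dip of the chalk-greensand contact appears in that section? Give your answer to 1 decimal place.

33.2°

Two edge vectors: Well A→Well B = (-76, 239, 20.3), Well A→Well C = (-28, 153, -0.7).
Normal n = (Well A→Well B) × (Well A→Well C) = (-3273.2, -621.6, -4936).
So ∂z/∂E = −n_x/n_z = −0.66313 and ∂z/∂N = −n_y/n_z = −0.12593.
Unit vector along 065° is (sin 65°, cos 65°) = (0.9063, 0.4226).
Slope in that direction = a·(0.9063) + b·(0.4226) = −0.65422.
Apparent dip = arctan|0.65422| = 33.2° (true dip is 34.0°, so apparent ≤ true as expected).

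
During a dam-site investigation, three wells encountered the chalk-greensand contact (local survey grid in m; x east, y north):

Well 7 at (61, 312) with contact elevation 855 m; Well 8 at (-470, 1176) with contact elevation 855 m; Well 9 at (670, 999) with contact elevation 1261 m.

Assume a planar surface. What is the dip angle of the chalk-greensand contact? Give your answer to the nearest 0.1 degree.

Two edge vectors: Well 7→Well 8 = (-531, 864, 0), Well 7→Well 9 = (609, 687, 406).
Normal n = (Well 7→Well 8) × (Well 7→Well 9) = (350784, 215586, -890973).
So ∂z/∂x = −n_x/n_z = 0.39371 and ∂z/∂y = −n_y/n_z = 0.24197.
Gradient magnitude |∇z| = √(a² + b²) = √(0.15501 + 0.05855) = 0.46212.
True dip = arctan(0.46212) = 24.8°, dipping toward WSW (azimuth ≈ 238°).

24.8°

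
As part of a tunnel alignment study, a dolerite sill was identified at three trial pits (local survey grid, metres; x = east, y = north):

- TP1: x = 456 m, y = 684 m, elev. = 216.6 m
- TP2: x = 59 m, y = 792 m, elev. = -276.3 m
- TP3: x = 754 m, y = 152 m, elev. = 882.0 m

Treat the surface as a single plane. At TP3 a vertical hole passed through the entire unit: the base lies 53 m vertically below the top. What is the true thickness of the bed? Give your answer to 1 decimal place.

Two edge vectors: TP1→TP2 = (-397, 108, -492.9), TP1→TP3 = (298, -532, 665.4).
Normal n = (TP1→TP2) × (TP1→TP3) = (-190359.6, 117279.6, 179020).
So ∂z/∂x = −n_x/n_z = 1.06334 and ∂z/∂y = −n_y/n_z = −0.65512.
|∇z| = √(a²+b²) = 1.24895, so dip δ = arctan(1.24895) = 51.32°.
True thickness = vertical thickness × cos δ = 53 × cos 51.32° = 33.1 m.

33.1 m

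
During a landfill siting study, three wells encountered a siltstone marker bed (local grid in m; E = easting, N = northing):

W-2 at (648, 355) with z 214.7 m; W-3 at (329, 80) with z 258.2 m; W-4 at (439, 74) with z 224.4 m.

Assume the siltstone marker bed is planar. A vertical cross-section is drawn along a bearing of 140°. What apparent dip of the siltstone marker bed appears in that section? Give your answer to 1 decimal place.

Two edge vectors: W-2→W-3 = (-319, -275, 43.5), W-2→W-4 = (-209, -281, 9.7).
Normal n = (W-2→W-3) × (W-2→W-4) = (9556, -5997.2, 32164).
So ∂z/∂E = −n_x/n_z = −0.29710 and ∂z/∂N = −n_y/n_z = 0.18646.
Unit vector along 140° is (sin 140°, cos 140°) = (0.6428, -0.7660).
Slope in that direction = a·(0.6428) + b·(-0.7660) = −0.33381.
Apparent dip = arctan|0.33381| = 18.5° (true dip is 19.3°, so apparent ≤ true as expected).

18.5°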